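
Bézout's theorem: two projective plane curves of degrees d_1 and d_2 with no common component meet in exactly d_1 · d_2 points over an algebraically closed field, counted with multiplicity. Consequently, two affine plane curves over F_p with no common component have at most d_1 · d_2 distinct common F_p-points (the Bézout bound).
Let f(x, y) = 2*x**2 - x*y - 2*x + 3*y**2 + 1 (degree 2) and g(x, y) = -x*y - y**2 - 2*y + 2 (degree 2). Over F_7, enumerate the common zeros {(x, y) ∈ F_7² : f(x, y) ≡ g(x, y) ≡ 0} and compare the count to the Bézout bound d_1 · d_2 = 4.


Common zeros: ∅; count = 0; Bézout bound = 4.

deg(f) = 2, deg(g) = 2, so Bézout bound = 4.
Scan x ∈ F_7. For each x, list the y ∈ F_7 with f(x, y) ≡ 0 and those with g(x, y) ≡ 0 (mod 7); the common zeros in that column are the intersection.
  x = 0: f ≡ 0 at y ∈ {3, 4}; g ≡ 0 at y ∈ ∅; common: ∅.
  x = 1: f ≡ 0 at y ∈ ∅; g ≡ 0 at y ∈ ∅; common: ∅.
  x = 2: f ≡ 0 at y ∈ {5}; g ≡ 0 at y ∈ ∅; common: ∅.
  x = 3: f ≡ 0 at y ∈ {4}; g ≡ 0 at y ∈ ∅; common: ∅.
  x = 4: f ≡ 0 at y ∈ ∅; g ≡ 0 at y ∈ {2, 6}; common: ∅.
  x = 5: f ≡ 0 at y ∈ {5, 6}; g ≡ 0 at y ∈ {3, 4}; common: ∅.
  x = 6: f ≡ 0 at y ∈ {3, 6}; g ≡ 0 at y ∈ {1, 5}; common: ∅.
Collecting: common zeros = ∅, so the count is 0.
Comparison with the Bézout bound: 0 ≤ 4 = deg(f)·deg(g), as expected for curves with no common component (the affine F_7-count falls short of the bound because intersections may lie at infinity, over extension fields, or carry multiplicity).


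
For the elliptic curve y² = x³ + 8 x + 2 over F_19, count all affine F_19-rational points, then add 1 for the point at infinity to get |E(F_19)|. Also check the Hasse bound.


Affine points = {(1, 7), (1, 12), (2, 8), (2, 11), (6, 0), (9, 9), (9, 10), (13, 2), (13, 17), (15, 1), (15, 18), (17, 4), (17, 15)}; affine count = 13; |E(F_19)| = 14.

Discriminant check: Δ ∝ 4a³ + 27b² = 4·8³ + 27·2² = 4·512 + 27·4 ≡ 9 (mod 19). Nonzero ⇒ E is nonsingular.
For each x ∈ F_19, compute rhs = x³ + 8·x + 2 mod 19, then count y ∈ F_19 with y² ≡ rhs.
  x = 0: rhs = 2, matching y values: none (0 points).
  x = 1: rhs = 11, matching y values: 7, 12 (2 points).
  x = 2: rhs = 7, matching y values: 8, 11 (2 points).
  x = 3: rhs = 15, matching y values: none (0 points).
  x = 4: rhs = 3, matching y values: none (0 points).
  x = 5: rhs = 15, matching y values: none (0 points).
  x = 6: rhs = 0, matching y values: 0 (1 points).
  x = 7: rhs = 2, matching y values: none (0 points).
  x = 8: rhs = 8, matching y values: none (0 points).
  x = 9: rhs = 5, matching y values: 9, 10 (2 points).
  x = 10: rhs = 18, matching y values: none (0 points).
  x = 11: rhs = 15, matching y values: none (0 points).
  x = 12: rhs = 2, matching y values: none (0 points).
  x = 13: rhs = 4, matching y values: 2, 17 (2 points).
  x = 14: rhs = 8, matching y values: none (0 points).
  x = 15: rhs = 1, matching y values: 1, 18 (2 points).
  x = 16: rhs = 8, matching y values: none (0 points).
  x = 17: rhs = 16, matching y values: 4, 15 (2 points).
  x = 18: rhs = 12, matching y values: none (0 points).
Total affine count: 13.
Full point count |E(F_19)| = 13 + 1 = 14.
Hasse bound: |14 − (19+1)| = |-6| = 6 ≤ 2√19 ≈ 8.7178 ✓.


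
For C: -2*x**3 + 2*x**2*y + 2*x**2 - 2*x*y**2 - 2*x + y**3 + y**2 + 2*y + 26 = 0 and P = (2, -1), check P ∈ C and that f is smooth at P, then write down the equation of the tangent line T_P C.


Tangent line at P: -28*x + 19*y + 75 = 0.

Step 1: f(2, -1) = 0, so P lies on C.
Step 2: partial derivatives
  f_x(x, y) = -6*x**2 + 4*x*y + 4*x - 2*y**2 - 2, f_y(x, y) = 2*x**2 - 4*x*y + 3*y**2 + 2*y + 2.
  f_x(P) = -28, f_y(P) = 19 (gradient nonzero, so P is smooth).
Step 3: tangent line at P: -28·(x − 2) + 19·(y − -1) = 0.
Expanding: -28*x + 19*y + 75 = 0.


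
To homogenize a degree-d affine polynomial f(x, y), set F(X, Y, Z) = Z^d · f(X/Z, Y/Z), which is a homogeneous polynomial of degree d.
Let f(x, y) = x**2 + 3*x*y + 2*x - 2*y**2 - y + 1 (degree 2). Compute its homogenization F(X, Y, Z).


F(X, Y, Z) = X**2 + 3*X*Y + 2*X*Z - 2*Y**2 - Y*Z + Z**2

deg(f) = 2.
Substitute x = X/Z, y = Y/Z into f, then multiply by Z^2.
  monomial 1·x^2·y^0 ↦ 1·X^2·Y^0·Z^0.
  monomial 3·x^1·y^1 ↦ 3·X^1·Y^1·Z^0.
  monomial 2·x^1·y^0 ↦ 2·X^1·Y^0·Z^1.
  monomial -2·x^0·y^2 ↦ -2·X^0·Y^2·Z^0.
  monomial -1·x^0·y^1 ↦ -1·X^0·Y^1·Z^1.
  monomial 1·x^0·y^0 ↦ 1·X^0·Y^0·Z^2.
Collecting: F(X, Y, Z) = X**2 + 3*X*Y + 2*X*Z - 2*Y**2 - Y*Z + Z**2.


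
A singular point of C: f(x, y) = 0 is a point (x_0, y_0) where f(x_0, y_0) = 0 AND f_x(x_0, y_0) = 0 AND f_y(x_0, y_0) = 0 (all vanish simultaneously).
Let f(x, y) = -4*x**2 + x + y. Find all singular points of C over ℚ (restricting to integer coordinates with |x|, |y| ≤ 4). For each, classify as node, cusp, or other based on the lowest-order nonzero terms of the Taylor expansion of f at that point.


No singular points in the scanned grid; C is smooth there.

Compute partial derivatives:
  f_x = 1 - 8*x.
  f_y = 1.
f_y = 1 is a nonzero constant, so f_y never vanishes: no point (x, y) can satisfy f = f_x = f_y = 0. In particular no (x, y) ∈ {−4, ..., 4}² is singular; the curve is smooth.


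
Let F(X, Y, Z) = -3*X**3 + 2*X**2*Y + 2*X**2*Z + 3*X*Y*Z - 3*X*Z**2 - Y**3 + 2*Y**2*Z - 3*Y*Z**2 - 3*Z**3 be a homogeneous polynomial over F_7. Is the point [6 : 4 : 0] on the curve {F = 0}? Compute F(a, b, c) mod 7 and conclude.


F(6,4,0) ≡ 3 (mod 7); P is NOT on the curve.

Evaluate F(6, 4, 0) term-by-term (mod 7).
  -3*X**3 ↦ -3·216·1·1 = -648
  2*X**2*Y ↦ 2·36·4·1 = 288
  2*X**2*Z ↦ 2·36·1·0 = 0
  3*X*Y*Z ↦ 3·6·4·0 = 0
  -3*X*Z**2 ↦ -3·6·1·0 = 0
  -Y**3 ↦ -1·1·64·1 = -64
  2*Y**2*Z ↦ 2·1·16·0 = 0
  -3*Y*Z**2 ↦ -3·1·4·0 = 0
  -3*Z**3 ↦ -3·1·1·0 = 0
Sum: F(6, 4, 0) = (-648) + (288) + (0) + (0) + (0) + (-64) + (0) + (0) + (0) = -424.
Reducing mod 7: -424 ≡ 3 (mod 7).
Since F(a, b, c) ≡ 3 ≠ 0 (mod 7), P does NOT lie on the curve.


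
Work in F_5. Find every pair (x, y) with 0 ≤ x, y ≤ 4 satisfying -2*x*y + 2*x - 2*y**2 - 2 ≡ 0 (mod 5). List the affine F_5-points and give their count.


Affine F_5-points: {(0, 2), (0, 3), (1, 0), (1, 4)}; count = 4.

For each of the 25 pairs (x, y) ∈ F_5², evaluate f(x, y) mod 5. Record the zeros.
  x = 0: [0↦3, 1↦1, 2↦0, 3↦0, 4↦1]  zeros at y ∈ {2, 3}
  x = 1: [0↦0, 1↦1, 2↦3, 3↦1, 4↦0]  zeros at y ∈ {0, 4}
  x = 2: [0↦2, 1↦1, 2↦1, 3↦2, 4↦4]  zeros at y ∈ ∅
  x = 3: [0↦4, 1↦1, 2↦4, 3↦3, 4↦3]  zeros at y ∈ ∅
  x = 4: [0↦1, 1↦1, 2↦2, 3↦4, 4↦2]  zeros at y ∈ ∅
Collecting zeros: affine points = {(0, 2), (0, 3), (1, 0), (1, 4)}.
Total count |C(F_5)_aff| = 4.


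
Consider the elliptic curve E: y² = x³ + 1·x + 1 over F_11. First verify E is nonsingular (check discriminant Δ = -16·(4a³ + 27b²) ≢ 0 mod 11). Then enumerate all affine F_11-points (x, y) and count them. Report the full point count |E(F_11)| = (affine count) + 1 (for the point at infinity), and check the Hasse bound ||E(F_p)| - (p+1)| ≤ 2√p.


Affine points = {(0, 1), (0, 10), (1, 5), (1, 6), (2, 0), (3, 3), (3, 8), (4, 5), (4, 6), (6, 5), (6, 6), (8, 2), (8, 9)}; affine count = 13; |E(F_11)| = 14.

Discriminant check: Δ ∝ 4a³ + 27b² = 4·1³ + 27·1² = 4·1 + 27·1 ≡ 9 (mod 11). Nonzero ⇒ E is nonsingular.
For each x ∈ F_11, compute rhs = x³ + 1·x + 1 mod 11, then count y ∈ F_11 with y² ≡ rhs.
  x = 0: rhs = 1, matching y values: 1, 10 (2 points).
  x = 1: rhs = 3, matching y values: 5, 6 (2 points).
  x = 2: rhs = 0, matching y values: 0 (1 points).
  x = 3: rhs = 9, matching y values: 3, 8 (2 points).
  x = 4: rhs = 3, matching y values: 5, 6 (2 points).
  x = 5: rhs = 10, matching y values: none (0 points).
  x = 6: rhs = 3, matching y values: 5, 6 (2 points).
  x = 7: rhs = 10, matching y values: none (0 points).
  x = 8: rhs = 4, matching y values: 2, 9 (2 points).
  x = 9: rhs = 2, matching y values: none (0 points).
  x = 10: rhs = 10, matching y values: none (0 points).
Total affine count: 13.
Full point count |E(F_11)| = 13 + 1 = 14.
Hasse bound: |14 − (11+1)| = |2| = 2 ≤ 2√11 ≈ 6.6332 ✓.


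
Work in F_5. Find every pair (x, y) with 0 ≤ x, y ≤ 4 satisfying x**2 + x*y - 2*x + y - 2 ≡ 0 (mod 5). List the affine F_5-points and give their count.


Affine F_5-points: {(0, 2), (1, 4), (2, 4), (3, 1)}; count = 4.

For each of the 25 pairs (x, y) ∈ F_5², evaluate f(x, y) mod 5. Record the zeros.
  x = 0: [0↦3, 1↦4, 2↦0, 3↦1, 4↦2]  zeros at y ∈ {2}
  x = 1: [0↦2, 1↦4, 2↦1, 3↦3, 4↦0]  zeros at y ∈ {4}
  x = 2: [0↦3, 1↦1, 2↦4, 3↦2, 4↦0]  zeros at y ∈ {4}
  x = 3: [0↦1, 1↦0, 2↦4, 3↦3, 4↦2]  zeros at y ∈ {1}
  x = 4: [0↦1, 1↦1, 2↦1, 3↦1, 4↦1]  zeros at y ∈ ∅
Collecting zeros: affine points = {(0, 2), (1, 4), (2, 4), (3, 1)}.
Total count |C(F_5)_aff| = 4.


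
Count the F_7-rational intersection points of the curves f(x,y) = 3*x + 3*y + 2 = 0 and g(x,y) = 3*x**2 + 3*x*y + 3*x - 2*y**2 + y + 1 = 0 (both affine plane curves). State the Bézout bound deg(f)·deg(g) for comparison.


Common zeros: ∅; count = 0; Bézout bound = 2.

deg(f) = 1, deg(g) = 2, so Bézout bound = 2.
Scan x ∈ F_7. For each x, list the y ∈ F_7 with f(x, y) ≡ 0 and those with g(x, y) ≡ 0 (mod 7); the common zeros in that column are the intersection.
  x = 0: f ≡ 0 at y ∈ {4}; g ≡ 0 at y ∈ {1, 3}; common: ∅.
  x = 1: f ≡ 0 at y ∈ {3}; g ≡ 0 at y ∈ {0, 2}; common: ∅.
  x = 2: f ≡ 0 at y ∈ {2}; g ≡ 0 at y ∈ ∅; common: ∅.
  x = 3: f ≡ 0 at y ∈ {1}; g ≡ 0 at y ∈ {2, 3}; common: ∅.
  x = 4: f ≡ 0 at y ∈ {0}; g ≡ 0 at y ∈ ∅; common: ∅.
  x = 5: f ≡ 0 at y ∈ {6}; g ≡ 0 at y ∈ {0, 1}; common: ∅.
  x = 6: f ≡ 0 at y ∈ {5}; g ≡ 0 at y ∈ ∅; common: ∅.
Collecting: common zeros = ∅, so the count is 0.
Comparison with the Bézout bound: 0 ≤ 2 = deg(f)·deg(g), as expected for curves with no common component (the affine F_7-count falls short of the bound because intersections may lie at infinity, over extension fields, or carry multiplicity).


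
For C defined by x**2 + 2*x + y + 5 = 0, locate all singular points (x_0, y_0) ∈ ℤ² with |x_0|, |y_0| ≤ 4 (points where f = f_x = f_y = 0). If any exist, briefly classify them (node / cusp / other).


No singular points in the scanned grid; C is smooth there.

Compute partial derivatives:
  f_x = 2*x + 2.
  f_y = 1.
f_y = 1 is a nonzero constant, so f_y never vanishes: no point (x, y) can satisfy f = f_x = f_y = 0. In particular no (x, y) ∈ {−4, ..., 4}² is singular; the curve is smooth.


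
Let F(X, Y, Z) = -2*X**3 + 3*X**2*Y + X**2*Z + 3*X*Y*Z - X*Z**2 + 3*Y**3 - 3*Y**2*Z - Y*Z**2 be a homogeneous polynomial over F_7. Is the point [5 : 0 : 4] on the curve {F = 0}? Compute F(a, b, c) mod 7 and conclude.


F(5,0,4) ≡ 1 (mod 7); P is NOT on the curve.

Evaluate F(5, 0, 4) term-by-term (mod 7).
  -2*X**3 ↦ -2·125·1·1 = -250
  3*X**2*Y ↦ 3·25·0·1 = 0
  X**2*Z ↦ 1·25·1·4 = 100
  3*X*Y*Z ↦ 3·5·0·4 = 0
  -X*Z**2 ↦ -1·5·1·16 = -80
  3*Y**3 ↦ 3·1·0·1 = 0
  -3*Y**2*Z ↦ -3·1·0·4 = 0
  -Y*Z**2 ↦ -1·1·0·16 = 0
Sum: F(5, 0, 4) = (-250) + (0) + (100) + (0) + (-80) + (0) + (0) + (0) = -230.
Reducing mod 7: -230 ≡ 1 (mod 7).
Since F(a, b, c) ≡ 1 ≠ 0 (mod 7), P does NOT lie on the curve.


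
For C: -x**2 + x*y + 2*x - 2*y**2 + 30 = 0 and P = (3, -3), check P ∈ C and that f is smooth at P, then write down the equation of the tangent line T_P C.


Tangent line at P: -7*x + 15*y + 66 = 0.

Step 1: f(3, -3) = 0, so P lies on C.
Step 2: partial derivatives
  f_x(x, y) = -2*x + y + 2, f_y(x, y) = x - 4*y.
  f_x(P) = -7, f_y(P) = 15 (gradient nonzero, so P is smooth).
Step 3: tangent line at P: -7·(x − 3) + 15·(y − -3) = 0.
Expanding: -7*x + 15*y + 66 = 0.


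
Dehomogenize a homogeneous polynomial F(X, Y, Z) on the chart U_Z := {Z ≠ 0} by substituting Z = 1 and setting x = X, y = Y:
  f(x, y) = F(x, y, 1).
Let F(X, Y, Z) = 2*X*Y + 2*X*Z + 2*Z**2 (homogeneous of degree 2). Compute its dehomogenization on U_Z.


f(x, y) = 2*x*y + 2*x + 2

On U_Z we set Z = 1. Each monomial c·X^i·Y^j·Z^k in F becomes c·x^i·y^j·1^k = c·x^i·y^j.
Substituting Z = 1: F(X, Y, 1) = 2*x*y + 2*x + 2.
Note: deg(f) ≤ deg(F) = 2; strict inequality happens when F is divisible by Z (lost terms).


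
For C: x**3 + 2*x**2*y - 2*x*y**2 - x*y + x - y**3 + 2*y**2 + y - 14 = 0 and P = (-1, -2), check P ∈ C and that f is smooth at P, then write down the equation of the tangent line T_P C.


Tangent line at P: 6*x - 24*y - 42 = 0.

Step 1: f(-1, -2) = 0, so P lies on C.
Step 2: partial derivatives
  f_x(x, y) = 3*x**2 + 4*x*y - 2*y**2 - y + 1, f_y(x, y) = 2*x**2 - 4*x*y - x - 3*y**2 + 4*y + 1.
  f_x(P) = 6, f_y(P) = -24 (gradient nonzero, so P is smooth).
Step 3: tangent line at P: 6·(x − -1) + -24·(y − -2) = 0.
Expanding: 6*x - 24*y - 42 = 0.


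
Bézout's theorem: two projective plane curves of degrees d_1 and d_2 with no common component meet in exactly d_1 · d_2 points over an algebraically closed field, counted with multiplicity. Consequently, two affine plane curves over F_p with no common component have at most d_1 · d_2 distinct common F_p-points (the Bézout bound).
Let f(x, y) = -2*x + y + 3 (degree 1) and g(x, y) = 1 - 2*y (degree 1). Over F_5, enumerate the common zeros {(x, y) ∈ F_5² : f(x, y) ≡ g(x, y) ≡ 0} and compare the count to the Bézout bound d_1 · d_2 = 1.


Common zeros: {(3, 3)}; count = 1; Bézout bound = 1.

deg(f) = 1, deg(g) = 1, so Bézout bound = 1.
Scan x ∈ F_5. For each x, list the y ∈ F_5 with f(x, y) ≡ 0 and those with g(x, y) ≡ 0 (mod 5); the common zeros in that column are the intersection.
  x = 0: f ≡ 0 at y ∈ {2}; g ≡ 0 at y ∈ {3}; common: ∅.
  x = 1: f ≡ 0 at y ∈ {4}; g ≡ 0 at y ∈ {3}; common: ∅.
  x = 2: f ≡ 0 at y ∈ {1}; g ≡ 0 at y ∈ {3}; common: ∅.
  x = 3: f ≡ 0 at y ∈ {3}; g ≡ 0 at y ∈ {3}; common: {3}.
  x = 4: f ≡ 0 at y ∈ {0}; g ≡ 0 at y ∈ {3}; common: ∅.
Collecting: common zeros = {(3, 3)}, so the count is 1.
Comparison with the Bézout bound: 1 ≤ 1 = deg(f)·deg(g), as expected for curves with no common component (the bound is attained).


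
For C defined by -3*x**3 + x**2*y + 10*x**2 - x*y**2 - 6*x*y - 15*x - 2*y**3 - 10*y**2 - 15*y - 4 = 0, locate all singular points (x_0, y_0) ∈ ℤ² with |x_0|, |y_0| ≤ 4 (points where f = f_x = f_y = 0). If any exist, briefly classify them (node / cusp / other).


Singular points: {(1, -2)}; classification: node.

Compute partial derivatives:
  f_x = -9*x**2 + 2*x*y + 20*x - y**2 - 6*y - 15.
  f_y = x**2 - 2*x*y - 6*x - 6*y**2 - 20*y - 15.
Scan x_0 ∈ {−4, ..., 4}. For each x_0, f_y(x_0, y) is a polynomial in y; find its integer roots y ∈ {−4, ..., 4}, then test f_x and f at those candidates.
  x = -4: f_y(-4, y) = -6*y**2 - 12*y + 25; no integer root y with |y| ≤ 4.
  x = -3: f_y(-3, y) = -6*y**2 - 14*y + 12; vanishes at y ∈ {-3}. (-3, -3): f_x = -129 ≠ 0.
  x = -2: f_y(-2, y) = -6*y**2 - 16*y + 1; no integer root y with |y| ≤ 4.
  x = -1: f_y(-1, y) = -6*y**2 - 18*y - 8; no integer root y with |y| ≤ 4.
  x = 0: f_y(0, y) = -6*y**2 - 20*y - 15; no integer root y with |y| ≤ 4.
  x = 1: f_y(1, y) = -6*y**2 - 22*y - 20; vanishes at y ∈ {-2}. (1, -2): f_x = 0, f = 0 — SINGULAR.
  x = 2: f_y(2, y) = -6*y**2 - 24*y - 23; no integer root y with |y| ≤ 4.
  x = 3: f_y(3, y) = -6*y**2 - 26*y - 24; vanishes at y ∈ {-3}. (3, -3): f_x = -45 ≠ 0.
  x = 4: f_y(4, y) = -6*y**2 - 28*y - 23; no integer root y with |y| ≤ 4.
Only singular point on the grid: (1, -2).
Classify: substitute x = 1 + u, y = -2 + v and expand: f = -3*u**3 + u**2*v - u**2 - u*v**2 - 2*v**3 + v**2.
No constant or linear terms (consistent with a singular point). Quadratic part: -u**2 + v**2. Cubic part: -3*u**3 + u**2*v - u*v**2 - 2*v**3.
The quadratic part v**2 - u**2 = (v − u)(v + u) splits into two distinct linear factors, so there are two distinct tangent lines y − -2 = ±(x − 1) — this is a node (ordinary double point).
Classification: node.


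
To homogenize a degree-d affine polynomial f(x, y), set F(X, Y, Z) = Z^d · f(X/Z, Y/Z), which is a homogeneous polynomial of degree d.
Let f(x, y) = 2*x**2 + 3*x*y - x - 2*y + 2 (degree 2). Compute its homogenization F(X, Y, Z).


F(X, Y, Z) = 2*X**2 + 3*X*Y - X*Z - 2*Y*Z + 2*Z**2

deg(f) = 2.
Substitute x = X/Z, y = Y/Z into f, then multiply by Z^2.
  monomial 2·x^2·y^0 ↦ 2·X^2·Y^0·Z^0.
  monomial 3·x^1·y^1 ↦ 3·X^1·Y^1·Z^0.
  monomial -1·x^1·y^0 ↦ -1·X^1·Y^0·Z^1.
  monomial -2·x^0·y^1 ↦ -2·X^0·Y^1·Z^1.
  monomial 2·x^0·y^0 ↦ 2·X^0·Y^0·Z^2.
Collecting: F(X, Y, Z) = 2*X**2 + 3*X*Y - X*Z - 2*Y*Z + 2*Z**2.


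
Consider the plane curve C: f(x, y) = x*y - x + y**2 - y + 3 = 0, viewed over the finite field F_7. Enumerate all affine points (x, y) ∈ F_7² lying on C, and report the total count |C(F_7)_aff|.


Affine F_7-points: {(2, 2), (2, 4), (3, 0), (3, 5), (6, 3), (6, 6)}; count = 6.

For each of the 49 pairs (x, y) ∈ F_7², evaluate f(x, y) mod 7. Record the zeros.
  x = 0: [0↦3, 1↦3, 2↦5, 3↦2, 4↦1, 5↦2, 6↦5]  zeros at y ∈ ∅
  x = 1: [0↦2, 1↦3, 2↦6, 3↦4, 4↦4, 5↦6, 6↦3]  zeros at y ∈ ∅
  x = 2: [0↦1, 1↦3, 2↦0, 3↦6, 4↦0, 5↦3, 6↦1]  zeros at y ∈ {2, 4}
  x = 3: [0↦0, 1↦3, 2↦1, 3↦1, 4↦3, 5↦0, 6↦6]  zeros at y ∈ {0, 5}
  x = 4: [0↦6, 1↦3, 2↦2, 3↦3, 4↦6, 5↦4, 6↦4]  zeros at y ∈ ∅
  x = 5: [0↦5, 1↦3, 2↦3, 3↦5, 4↦2, 5↦1, 6↦2]  zeros at y ∈ ∅
  x = 6: [0↦4, 1↦3, 2↦4, 3↦0, 4↦5, 5↦5, 6↦0]  zeros at y ∈ {3, 6}
Collecting zeros: affine points = {(2, 2), (2, 4), (3, 0), (3, 5), (6, 3), (6, 6)}.
Total count |C(F_7)_aff| = 6.


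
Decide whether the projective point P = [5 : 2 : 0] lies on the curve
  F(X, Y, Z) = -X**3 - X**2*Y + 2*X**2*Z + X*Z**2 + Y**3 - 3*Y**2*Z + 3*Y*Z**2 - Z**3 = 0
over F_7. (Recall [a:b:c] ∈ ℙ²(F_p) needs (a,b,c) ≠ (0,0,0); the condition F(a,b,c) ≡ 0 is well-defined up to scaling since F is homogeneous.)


F(5,2,0) ≡ 1 (mod 7); P is NOT on the curve.

Evaluate F(5, 2, 0) term-by-term (mod 7).
  -X**3 ↦ -1·125·1·1 = -125
  -X**2*Y ↦ -1·25·2·1 = -50
  2*X**2*Z ↦ 2·25·1·0 = 0
  X*Z**2 ↦ 1·5·1·0 = 0
  Y**3 ↦ 1·1·8·1 = 8
  -3*Y**2*Z ↦ -3·1·4·0 = 0
  3*Y*Z**2 ↦ 3·1·2·0 = 0
  -Z**3 ↦ -1·1·1·0 = 0
Sum: F(5, 2, 0) = (-125) + (-50) + (0) + (0) + (8) + (0) + (0) + (0) = -167.
Reducing mod 7: -167 ≡ 1 (mod 7).
Since F(a, b, c) ≡ 1 ≠ 0 (mod 7), P does NOT lie on the curve.


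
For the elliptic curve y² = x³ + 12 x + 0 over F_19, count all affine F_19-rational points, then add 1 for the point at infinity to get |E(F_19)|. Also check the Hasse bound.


Affine points = {(0, 0), (3, 5), (3, 14), (4, 6), (4, 13), (7, 3), (7, 16), (8, 0), (9, 1), (9, 18), (11, 0), (13, 4), (13, 15), (14, 9), (14, 10), (17, 5), (17, 14), (18, 5), (18, 14)}; affine count = 19; |E(F_19)| = 20.

Discriminant check: Δ ∝ 4a³ + 27b² = 4·12³ + 27·0² = 4·1728 + 27·0 ≡ 15 (mod 19). Nonzero ⇒ E is nonsingular.
For each x ∈ F_19, compute rhs = x³ + 12·x + 0 mod 19, then count y ∈ F_19 with y² ≡ rhs.
  x = 0: rhs = 0, matching y values: 0 (1 points).
  x = 1: rhs = 13, matching y values: none (0 points).
  x = 2: rhs = 13, matching y values: none (0 points).
  x = 3: rhs = 6, matching y values: 5, 14 (2 points).
  x = 4: rhs = 17, matching y values: 6, 13 (2 points).
  x = 5: rhs = 14, matching y values: none (0 points).
  x = 6: rhs = 3, matching y values: none (0 points).
  x = 7: rhs = 9, matching y values: 3, 16 (2 points).
  x = 8: rhs = 0, matching y values: 0 (1 points).
  x = 9: rhs = 1, matching y values: 1, 18 (2 points).
  x = 10: rhs = 18, matching y values: none (0 points).
  x = 11: rhs = 0, matching y values: 0 (1 points).
  x = 12: rhs = 10, matching y values: none (0 points).
  x = 13: rhs = 16, matching y values: 4, 15 (2 points).
  x = 14: rhs = 5, matching y values: 9, 10 (2 points).
  x = 15: rhs = 2, matching y values: none (0 points).
  x = 16: rhs = 13, matching y values: none (0 points).
  x = 17: rhs = 6, matching y values: 5, 14 (2 points).
  x = 18: rhs = 6, matching y values: 5, 14 (2 points).
Total affine count: 19.
Full point count |E(F_19)| = 19 + 1 = 20.
Hasse bound: |20 − (19+1)| = |0| = 0 ≤ 2√19 ≈ 8.7178 ✓.


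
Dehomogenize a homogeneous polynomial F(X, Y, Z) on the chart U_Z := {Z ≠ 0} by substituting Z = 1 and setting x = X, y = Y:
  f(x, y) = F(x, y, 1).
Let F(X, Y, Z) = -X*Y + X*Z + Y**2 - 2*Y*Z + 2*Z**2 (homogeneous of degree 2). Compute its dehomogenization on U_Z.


f(x, y) = -x*y + x + y**2 - 2*y + 2

On U_Z we set Z = 1. Each monomial c·X^i·Y^j·Z^k in F becomes c·x^i·y^j·1^k = c·x^i·y^j.
Substituting Z = 1: F(X, Y, 1) = -x*y + x + y**2 - 2*y + 2.
Note: deg(f) ≤ deg(F) = 2; strict inequality happens when F is divisible by Z (lost terms).


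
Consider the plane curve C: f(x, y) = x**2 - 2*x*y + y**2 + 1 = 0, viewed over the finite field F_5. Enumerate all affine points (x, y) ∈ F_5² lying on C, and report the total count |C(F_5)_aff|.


Affine F_5-points: {(0, 2), (0, 3), (1, 3), (1, 4), (2, 0), (2, 4), (3, 0), (3, 1), (4, 1), (4, 2)}; count = 10.

For each of the 25 pairs (x, y) ∈ F_5², evaluate f(x, y) mod 5. Record the zeros.
  x = 0: [0↦1, 1↦2, 2↦0, 3↦0, 4↦2]  zeros at y ∈ {2, 3}
  x = 1: [0↦2, 1↦1, 2↦2, 3↦0, 4↦0]  zeros at y ∈ {3, 4}
  x = 2: [0↦0, 1↦2, 2↦1, 3↦2, 4↦0]  zeros at y ∈ {0, 4}
  x = 3: [0↦0, 1↦0, 2↦2, 3↦1, 4↦2]  zeros at y ∈ {0, 1}
  x = 4: [0↦2, 1↦0, 2↦0, 3↦2, 4↦1]  zeros at y ∈ {1, 2}
Collecting zeros: affine points = {(0, 2), (0, 3), (1, 3), (1, 4), (2, 0), (2, 4), (3, 0), (3, 1), (4, 1), (4, 2)}.
Total count |C(F_5)_aff| = 10.


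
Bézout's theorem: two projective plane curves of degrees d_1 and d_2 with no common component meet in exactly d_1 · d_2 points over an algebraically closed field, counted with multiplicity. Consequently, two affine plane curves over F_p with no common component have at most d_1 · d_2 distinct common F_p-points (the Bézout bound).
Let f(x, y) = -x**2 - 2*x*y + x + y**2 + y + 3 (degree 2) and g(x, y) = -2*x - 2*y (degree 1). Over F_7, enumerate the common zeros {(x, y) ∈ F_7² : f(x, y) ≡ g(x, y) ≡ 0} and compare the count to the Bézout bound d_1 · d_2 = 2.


Common zeros: {(3, 4), (4, 3)}; count = 2; Bézout bound = 2.

deg(f) = 2, deg(g) = 1, so Bézout bound = 2.
Scan x ∈ F_7. For each x, list the y ∈ F_7 with f(x, y) ≡ 0 and those with g(x, y) ≡ 0 (mod 7); the common zeros in that column are the intersection.
  x = 0: f ≡ 0 at y ∈ ∅; g ≡ 0 at y ∈ {0}; common: ∅.
  x = 1: f ≡ 0 at y ∈ ∅; g ≡ 0 at y ∈ {6}; common: ∅.
  x = 2: f ≡ 0 at y ∈ ∅; g ≡ 0 at y ∈ {5}; common: ∅.
  x = 3: f ≡ 0 at y ∈ {1, 4}; g ≡ 0 at y ∈ {4}; common: {4}.
  x = 4: f ≡ 0 at y ∈ {3, 4}; g ≡ 0 at y ∈ {3}; common: {3}.
  x = 5: f ≡ 0 at y ∈ {3, 6}; g ≡ 0 at y ∈ {2}; common: ∅.
  x = 6: f ≡ 0 at y ∈ ∅; g ≡ 0 at y ∈ {1}; common: ∅.
Collecting: common zeros = {(3, 4), (4, 3)}, so the count is 2.
Comparison with the Bézout bound: 2 ≤ 2 = deg(f)·deg(g), as expected for curves with no common component (the bound is attained).


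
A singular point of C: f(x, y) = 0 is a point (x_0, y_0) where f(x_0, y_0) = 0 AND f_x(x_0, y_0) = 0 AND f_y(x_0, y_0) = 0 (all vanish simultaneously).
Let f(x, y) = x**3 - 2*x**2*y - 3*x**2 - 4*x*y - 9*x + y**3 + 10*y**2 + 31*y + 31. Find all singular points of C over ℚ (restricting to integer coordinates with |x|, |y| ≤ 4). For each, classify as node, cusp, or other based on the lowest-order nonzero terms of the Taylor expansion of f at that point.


Singular points: {(-1, -3)}; classification: cusp.

Compute partial derivatives:
  f_x = 3*x**2 - 4*x*y - 6*x - 4*y - 9.
  f_y = -2*x**2 - 4*x + 3*y**2 + 20*y + 31.
Scan x_0 ∈ {−4, ..., 4}. For each x_0, f_y(x_0, y) is a polynomial in y; find its integer roots y ∈ {−4, ..., 4}, then test f_x and f at those candidates.
  x = -4: f_y(-4, y) = 3*y**2 + 20*y + 15; no integer root y with |y| ≤ 4.
  x = -3: f_y(-3, y) = 3*y**2 + 20*y + 25; no integer root y with |y| ≤ 4.
  x = -2: f_y(-2, y) = 3*y**2 + 20*y + 31; no integer root y with |y| ≤ 4.
  x = -1: f_y(-1, y) = 3*y**2 + 20*y + 33; vanishes at y ∈ {-3}. (-1, -3): f_x = 0, f = 0 — SINGULAR.
  x = 0: f_y(0, y) = 3*y**2 + 20*y + 31; no integer root y with |y| ≤ 4.
  x = 1: f_y(1, y) = 3*y**2 + 20*y + 25; no integer root y with |y| ≤ 4.
  x = 2: f_y(2, y) = 3*y**2 + 20*y + 15; no integer root y with |y| ≤ 4.
  x = 3: f_y(3, y) = 3*y**2 + 20*y + 1; no integer root y with |y| ≤ 4.
  x = 4: f_y(4, y) = 3*y**2 + 20*y - 17; no integer root y with |y| ≤ 4.
Only singular point on the grid: (-1, -3).
Classify: substitute x = -1 + u, y = -3 + v and expand: f = u**3 - 2*u**2*v + v**3 + v**2.
No constant or linear terms (consistent with a singular point). Quadratic part: v**2. Cubic part: u**3 - 2*u**2*v + v**3.
The quadratic part v**2 is a perfect square, so there is a single (double) tangent line v = 0, i.e. y = -3. Restricting the cubic part to that line (v = 0) leaves u**3 ≠ 0, so f is not divisible by v and the branch is v² ≈ -u**3 to lowest order — this is a cusp.
Classification: cusp.


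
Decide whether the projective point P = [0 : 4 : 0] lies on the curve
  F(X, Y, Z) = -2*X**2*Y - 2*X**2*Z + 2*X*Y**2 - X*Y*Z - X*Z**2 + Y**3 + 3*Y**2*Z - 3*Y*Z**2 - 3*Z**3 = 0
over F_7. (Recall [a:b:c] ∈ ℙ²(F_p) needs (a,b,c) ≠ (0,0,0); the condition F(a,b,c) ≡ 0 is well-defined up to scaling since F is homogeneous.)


F(0,4,0) ≡ 1 (mod 7); P is NOT on the curve.

Evaluate F(0, 4, 0) term-by-term (mod 7).
  -2*X**2*Y ↦ -2·0·4·1 = 0
  -2*X**2*Z ↦ -2·0·1·0 = 0
  2*X*Y**2 ↦ 2·0·16·1 = 0
  -X*Y*Z ↦ -1·0·4·0 = 0
  -X*Z**2 ↦ -1·0·1·0 = 0
  Y**3 ↦ 1·1·64·1 = 64
  3*Y**2*Z ↦ 3·1·16·0 = 0
  -3*Y*Z**2 ↦ -3·1·4·0 = 0
  -3*Z**3 ↦ -3·1·1·0 = 0
Sum: F(0, 4, 0) = (0) + (0) + (0) + (0) + (0) + (64) + (0) + (0) + (0) = 64.
Reducing mod 7: 64 ≡ 1 (mod 7).
Since F(a, b, c) ≡ 1 ≠ 0 (mod 7), P does NOT lie on the curve.


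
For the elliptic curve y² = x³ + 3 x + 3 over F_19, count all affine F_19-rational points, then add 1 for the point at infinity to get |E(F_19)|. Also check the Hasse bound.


Affine points = {(1, 8), (1, 11), (2, 6), (2, 13), (3, 1), (3, 18), (6, 3), (6, 16), (7, 5), (7, 14), (8, 8), (8, 11), (10, 8), (10, 11), (12, 0), (13, 4), (13, 15), (16, 9), (16, 10)}; affine count = 19; |E(F_19)| = 20.

Discriminant check: Δ ∝ 4a³ + 27b² = 4·3³ + 27·3² = 4·27 + 27·9 ≡ 9 (mod 19). Nonzero ⇒ E is nonsingular.
For each x ∈ F_19, compute rhs = x³ + 3·x + 3 mod 19, then count y ∈ F_19 with y² ≡ rhs.
  x = 0: rhs = 3, matching y values: none (0 points).
  x = 1: rhs = 7, matching y values: 8, 11 (2 points).
  x = 2: rhs = 17, matching y values: 6, 13 (2 points).
  x = 3: rhs = 1, matching y values: 1, 18 (2 points).
  x = 4: rhs = 3, matching y values: none (0 points).
  x = 5: rhs = 10, matching y values: none (0 points).
  x = 6: rhs = 9, matching y values: 3, 16 (2 points).
  x = 7: rhs = 6, matching y values: 5, 14 (2 points).
  x = 8: rhs = 7, matching y values: 8, 11 (2 points).
  x = 9: rhs = 18, matching y values: none (0 points).
  x = 10: rhs = 7, matching y values: 8, 11 (2 points).
  x = 11: rhs = 18, matching y values: none (0 points).
  x = 12: rhs = 0, matching y values: 0 (1 points).
  x = 13: rhs = 16, matching y values: 4, 15 (2 points).
  x = 14: rhs = 15, matching y values: none (0 points).
  x = 15: rhs = 3, matching y values: none (0 points).
  x = 16: rhs = 5, matching y values: 9, 10 (2 points).
  x = 17: rhs = 8, matching y values: none (0 points).
  x = 18: rhs = 18, matching y values: none (0 points).
Total affine count: 19.
Full point count |E(F_19)| = 19 + 1 = 20.
Hasse bound: |20 − (19+1)| = |0| = 0 ≤ 2√19 ≈ 8.7178 ✓.


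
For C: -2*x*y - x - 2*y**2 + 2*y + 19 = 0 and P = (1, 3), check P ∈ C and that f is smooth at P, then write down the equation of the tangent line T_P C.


Tangent line at P: -7*x - 12*y + 43 = 0.

Step 1: f(1, 3) = 0, so P lies on C.
Step 2: partial derivatives
  f_x(x, y) = -2*y - 1, f_y(x, y) = -2*x - 4*y + 2.
  f_x(P) = -7, f_y(P) = -12 (gradient nonzero, so P is smooth).
Step 3: tangent line at P: -7·(x − 1) + -12·(y − 3) = 0.
Expanding: -7*x - 12*y + 43 = 0.


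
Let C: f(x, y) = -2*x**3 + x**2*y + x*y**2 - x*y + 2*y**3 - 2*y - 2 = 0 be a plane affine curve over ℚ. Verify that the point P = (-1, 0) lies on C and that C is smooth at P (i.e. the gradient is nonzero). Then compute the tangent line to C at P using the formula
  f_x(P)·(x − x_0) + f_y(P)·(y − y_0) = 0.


Tangent line at P: -6*x - 6 = 0.

Step 1: f(-1, 0) = 0, so P lies on C.
Step 2: partial derivatives
  f_x(x, y) = -6*x**2 + 2*x*y + y**2 - y, f_y(x, y) = x**2 + 2*x*y - x + 6*y**2 - 2.
  f_x(P) = -6, f_y(P) = 0 (gradient nonzero, so P is smooth).
Step 3: tangent line at P: -6·(x − -1) + 0·(y − 0) = 0.
Expanding: -6*x - 6 = 0.


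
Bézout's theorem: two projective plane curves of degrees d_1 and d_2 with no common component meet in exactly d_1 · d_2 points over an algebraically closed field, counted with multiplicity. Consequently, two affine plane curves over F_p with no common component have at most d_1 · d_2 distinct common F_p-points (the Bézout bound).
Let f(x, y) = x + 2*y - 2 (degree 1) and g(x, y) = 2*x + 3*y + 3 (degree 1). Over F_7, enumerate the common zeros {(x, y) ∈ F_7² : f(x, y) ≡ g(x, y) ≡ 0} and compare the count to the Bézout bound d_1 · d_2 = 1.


Common zeros: {(2, 0)}; count = 1; Bézout bound = 1.

deg(f) = 1, deg(g) = 1, so Bézout bound = 1.
Scan x ∈ F_7. For each x, list the y ∈ F_7 with f(x, y) ≡ 0 and those with g(x, y) ≡ 0 (mod 7); the common zeros in that column are the intersection.
  x = 0: f ≡ 0 at y ∈ {1}; g ≡ 0 at y ∈ {6}; common: ∅.
  x = 1: f ≡ 0 at y ∈ {4}; g ≡ 0 at y ∈ {3}; common: ∅.
  x = 2: f ≡ 0 at y ∈ {0}; g ≡ 0 at y ∈ {0}; common: {0}.
  x = 3: f ≡ 0 at y ∈ {3}; g ≡ 0 at y ∈ {4}; common: ∅.
  x = 4: f ≡ 0 at y ∈ {6}; g ≡ 0 at y ∈ {1}; common: ∅.
  x = 5: f ≡ 0 at y ∈ {2}; g ≡ 0 at y ∈ {5}; common: ∅.
  x = 6: f ≡ 0 at y ∈ {5}; g ≡ 0 at y ∈ {2}; common: ∅.
Collecting: common zeros = {(2, 0)}, so the count is 1.
Comparison with the Bézout bound: 1 ≤ 1 = deg(f)·deg(g), as expected for curves with no common component (the bound is attained).


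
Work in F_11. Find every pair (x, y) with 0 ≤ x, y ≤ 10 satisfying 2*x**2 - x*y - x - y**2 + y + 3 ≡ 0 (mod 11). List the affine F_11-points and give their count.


Affine F_11-points: {(1, 2), (1, 9), (2, 4), (2, 6), (4, 9), (4, 10), (6, 2), (6, 4), (7, 6), (7, 10)}; count = 10.

For each of the 121 pairs (x, y) ∈ F_11², evaluate f(x, y) mod 11. Record the zeros.
  x = 0: [0↦3, 1↦3, 2↦1, 3↦8, 4↦2, 5↦5, 6↦6, 7↦5, 8↦2, 9↦8, 10↦1]  zeros at y ∈ ∅
  x = 1: [0↦4, 1↦3, 2↦0, 3↦6, 4↦10, 5↦1, 6↦1, 7↦10, 8↦6, 9↦0, 10↦3]  zeros at y ∈ {2, 9}
  x = 2: [0↦9, 1↦7, 2↦3, 3↦8, 4↦0, 5↦1, 6↦0, 7↦8, 8↦3, 9↦7, 10↦9]  zeros at y ∈ {4, 6}
  x = 3: [0↦7, 1↦4, 2↦10, 3↦3, 4↦5, 5↦5, 6↦3, 7↦10, 8↦4, 9↦7, 10↦8]  zeros at y ∈ ∅
  x = 4: [0↦9, 1↦5, 2↦10, 3↦2, 4↦3, 5↦2, 6↦10, 7↦5, 8↦9, 9↦0, 10↦0]  zeros at y ∈ {9, 10}
  x = 5: [0↦4, 1↦10, 2↦3, 3↦5, 4↦5, 5↦3, 6↦10, 7↦4, 8↦7, 9↦8, 10↦7]  zeros at y ∈ ∅
  x = 6: [0↦3, 1↦8, 2↦0, 3↦1, 4↦0, 5↦8, 6↦3, 7↦7, 8↦9, 9↦9, 10↦7]  zeros at y ∈ {2, 4}
  x = 7: [0↦6, 1↦10, 2↦1, 3↦1, 4↦10, 5↦6, 6↦0, 7↦3, 8↦4, 9↦3, 10↦0]  zeros at y ∈ {6, 10}
  x = 8: [0↦2, 1↦5, 2↦6, 3↦5, 4↦2, 5↦8, 6↦1, 7↦3, 8↦3, 9↦1, 10↦8]  zeros at y ∈ ∅
  x = 9: [0↦2, 1↦4, 2↦4, 3↦2, 4↦9, 5↦3, 6↦6, 7↦7, 8↦6, 9↦3, 10↦9]  zeros at y ∈ ∅
  x = 10: [0↦6, 1↦7, 2↦6, 3↦3, 4↦9, 5↦2, 6↦4, 7↦4, 8↦2, 9↦9, 10↦3]  zeros at y ∈ ∅
Collecting zeros: affine points = {(1, 2), (1, 9), (2, 4), (2, 6), (4, 9), (4, 10), (6, 2), (6, 4), (7, 6), (7, 10)}.
Total count |C(F_11)_aff| = 10.


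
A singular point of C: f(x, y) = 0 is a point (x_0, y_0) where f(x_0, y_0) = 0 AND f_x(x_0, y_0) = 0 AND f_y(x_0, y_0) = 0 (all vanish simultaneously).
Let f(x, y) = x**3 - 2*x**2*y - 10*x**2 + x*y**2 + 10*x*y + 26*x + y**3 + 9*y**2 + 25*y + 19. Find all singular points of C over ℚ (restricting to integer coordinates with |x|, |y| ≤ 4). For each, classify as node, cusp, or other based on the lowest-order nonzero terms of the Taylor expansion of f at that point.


Singular points: {(1, -3)}; classification: node.

Compute partial derivatives:
  f_x = 3*x**2 - 4*x*y - 20*x + y**2 + 10*y + 26.
  f_y = -2*x**2 + 2*x*y + 10*x + 3*y**2 + 18*y + 25.
Scan x_0 ∈ {−4, ..., 4}. For each x_0, f_y(x_0, y) is a polynomial in y; find its integer roots y ∈ {−4, ..., 4}, then test f_x and f at those candidates.
  x = -4: f_y(-4, y) = 3*y**2 + 10*y - 47; no integer root y with |y| ≤ 4.
  x = -3: f_y(-3, y) = 3*y**2 + 12*y - 23; no integer root y with |y| ≤ 4.
  x = -2: f_y(-2, y) = 3*y**2 + 14*y - 3; no integer root y with |y| ≤ 4.
  x = -1: f_y(-1, y) = 3*y**2 + 16*y + 13; vanishes at y ∈ {-1}. (-1, -1): f_x = 36 ≠ 0.
  x = 0: f_y(0, y) = 3*y**2 + 18*y + 25; no integer root y with |y| ≤ 4.
  x = 1: f_y(1, y) = 3*y**2 + 20*y + 33; vanishes at y ∈ {-3}. (1, -3): f_x = 0, f = 0 — SINGULAR.
  x = 2: f_y(2, y) = 3*y**2 + 22*y + 37; no integer root y with |y| ≤ 4.
  x = 3: f_y(3, y) = 3*y**2 + 24*y + 37; no integer root y with |y| ≤ 4.
  x = 4: f_y(4, y) = 3*y**2 + 26*y + 33; no integer root y with |y| ≤ 4.
Only singular point on the grid: (1, -3).
Classify: substitute x = 1 + u, y = -3 + v and expand: f = u**3 - 2*u**2*v - u**2 + u*v**2 + v**3 + v**2.
No constant or linear terms (consistent with a singular point). Quadratic part: -u**2 + v**2. Cubic part: u**3 - 2*u**2*v + u*v**2 + v**3.
The quadratic part v**2 - u**2 = (v − u)(v + u) splits into two distinct linear factors, so there are two distinct tangent lines y − -3 = ±(x − 1) — this is a node (ordinary double point).
Classification: node.


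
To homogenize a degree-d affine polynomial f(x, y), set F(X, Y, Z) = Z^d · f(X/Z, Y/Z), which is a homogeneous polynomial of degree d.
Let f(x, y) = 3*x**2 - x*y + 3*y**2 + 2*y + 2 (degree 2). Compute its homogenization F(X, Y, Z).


F(X, Y, Z) = 3*X**2 - X*Y + 3*Y**2 + 2*Y*Z + 2*Z**2

deg(f) = 2.
Substitute x = X/Z, y = Y/Z into f, then multiply by Z^2.
  monomial 3·x^2·y^0 ↦ 3·X^2·Y^0·Z^0.
  monomial -1·x^1·y^1 ↦ -1·X^1·Y^1·Z^0.
  monomial 3·x^0·y^2 ↦ 3·X^0·Y^2·Z^0.
  monomial 2·x^0·y^1 ↦ 2·X^0·Y^1·Z^1.
  monomial 2·x^0·y^0 ↦ 2·X^0·Y^0·Z^2.
Collecting: F(X, Y, Z) = 3*X**2 - X*Y + 3*Y**2 + 2*Y*Z + 2*Z**2.


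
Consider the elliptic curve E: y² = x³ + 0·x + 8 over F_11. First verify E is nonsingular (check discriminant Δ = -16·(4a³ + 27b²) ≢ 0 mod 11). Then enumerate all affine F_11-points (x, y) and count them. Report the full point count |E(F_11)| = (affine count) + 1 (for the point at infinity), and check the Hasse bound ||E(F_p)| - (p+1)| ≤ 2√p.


Affine points = {(1, 3), (1, 8), (2, 4), (2, 7), (5, 1), (5, 10), (6, 2), (6, 9), (8, 5), (8, 6), (9, 0)}; affine count = 11; |E(F_11)| = 12.

Discriminant check: Δ ∝ 4a³ + 27b² = 4·0³ + 27·8² = 4·0 + 27·64 ≡ 1 (mod 11). Nonzero ⇒ E is nonsingular.
For each x ∈ F_11, compute rhs = x³ + 0·x + 8 mod 11, then count y ∈ F_11 with y² ≡ rhs.
  x = 0: rhs = 8, matching y values: none (0 points).
  x = 1: rhs = 9, matching y values: 3, 8 (2 points).
  x = 2: rhs = 5, matching y values: 4, 7 (2 points).
  x = 3: rhs = 2, matching y values: none (0 points).
  x = 4: rhs = 6, matching y values: none (0 points).
  x = 5: rhs = 1, matching y values: 1, 10 (2 points).
  x = 6: rhs = 4, matching y values: 2, 9 (2 points).
  x = 7: rhs = 10, matching y values: none (0 points).
  x = 8: rhs = 3, matching y values: 5, 6 (2 points).
  x = 9: rhs = 0, matching y values: 0 (1 points).
  x = 10: rhs = 7, matching y values: none (0 points).
Total affine count: 11.
Full point count |E(F_11)| = 11 + 1 = 12.
Hasse bound: |12 − (11+1)| = |0| = 0 ≤ 2√11 ≈ 6.6332 ✓.


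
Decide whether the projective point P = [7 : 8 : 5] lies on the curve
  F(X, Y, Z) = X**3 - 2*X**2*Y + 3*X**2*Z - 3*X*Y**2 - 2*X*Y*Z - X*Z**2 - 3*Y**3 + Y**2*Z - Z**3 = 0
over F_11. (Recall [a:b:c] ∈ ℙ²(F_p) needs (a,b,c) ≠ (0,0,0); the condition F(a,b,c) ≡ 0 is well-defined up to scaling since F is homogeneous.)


F(7,8,5) ≡ 9 (mod 11); P is NOT on the curve.

Evaluate F(7, 8, 5) term-by-term (mod 11).
  X**3 ↦ 1·343·1·1 = 343
  -2*X**2*Y ↦ -2·49·8·1 = -784
  3*X**2*Z ↦ 3·49·1·5 = 735
  -3*X*Y**2 ↦ -3·7·64·1 = -1344
  -2*X*Y*Z ↦ -2·7·8·5 = -560
  -X*Z**2 ↦ -1·7·1·25 = -175
  -3*Y**3 ↦ -3·1·512·1 = -1536
  Y**2*Z ↦ 1·1·64·5 = 320
  -Z**3 ↦ -1·1·1·125 = -125
Sum: F(7, 8, 5) = (343) + (-784) + (735) + (-1344) + (-560) + (-175) + (-1536) + (320) + (-125) = -3126.
Reducing mod 11: -3126 ≡ 9 (mod 11).
Since F(a, b, c) ≡ 9 ≠ 0 (mod 11), P does NOT lie on the curve.


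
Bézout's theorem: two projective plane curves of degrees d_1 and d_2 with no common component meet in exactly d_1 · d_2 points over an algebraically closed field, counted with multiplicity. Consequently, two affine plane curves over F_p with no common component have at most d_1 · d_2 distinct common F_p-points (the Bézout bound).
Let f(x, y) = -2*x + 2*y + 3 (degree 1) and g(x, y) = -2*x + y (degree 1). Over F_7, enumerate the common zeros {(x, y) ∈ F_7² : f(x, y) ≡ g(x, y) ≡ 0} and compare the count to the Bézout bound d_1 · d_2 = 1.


Common zeros: {(2, 4)}; count = 1; Bézout bound = 1.

deg(f) = 1, deg(g) = 1, so Bézout bound = 1.
Scan x ∈ F_7. For each x, list the y ∈ F_7 with f(x, y) ≡ 0 and those with g(x, y) ≡ 0 (mod 7); the common zeros in that column are the intersection.
  x = 0: f ≡ 0 at y ∈ {2}; g ≡ 0 at y ∈ {0}; common: ∅.
  x = 1: f ≡ 0 at y ∈ {3}; g ≡ 0 at y ∈ {2}; common: ∅.
  x = 2: f ≡ 0 at y ∈ {4}; g ≡ 0 at y ∈ {4}; common: {4}.
  x = 3: f ≡ 0 at y ∈ {5}; g ≡ 0 at y ∈ {6}; common: ∅.
  x = 4: f ≡ 0 at y ∈ {6}; g ≡ 0 at y ∈ {1}; common: ∅.
  x = 5: f ≡ 0 at y ∈ {0}; g ≡ 0 at y ∈ {3}; common: ∅.
  x = 6: f ≡ 0 at y ∈ {1}; g ≡ 0 at y ∈ {5}; common: ∅.
Collecting: common zeros = {(2, 4)}, so the count is 1.
Comparison with the Bézout bound: 1 ≤ 1 = deg(f)·deg(g), as expected for curves with no common component (the bound is attained).


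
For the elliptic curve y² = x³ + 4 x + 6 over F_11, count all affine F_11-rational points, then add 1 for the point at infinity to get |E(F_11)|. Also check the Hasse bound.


Affine points = {(1, 0), (2, 0), (3, 1), (3, 10), (4, 3), (4, 8), (6, 2), (6, 9), (7, 5), (7, 6), (8, 0), (9, 1), (9, 10), (10, 1), (10, 10)}; affine count = 15; |E(F_11)| = 16.

Discriminant check: Δ ∝ 4a³ + 27b² = 4·4³ + 27·6² = 4·64 + 27·36 ≡ 7 (mod 11). Nonzero ⇒ E is nonsingular.
For each x ∈ F_11, compute rhs = x³ + 4·x + 6 mod 11, then count y ∈ F_11 with y² ≡ rhs.
  x = 0: rhs = 6, matching y values: none (0 points).
  x = 1: rhs = 0, matching y values: 0 (1 points).
  x = 2: rhs = 0, matching y values: 0 (1 points).
  x = 3: rhs = 1, matching y values: 1, 10 (2 points).
  x = 4: rhs = 9, matching y values: 3, 8 (2 points).
  x = 5: rhs = 8, matching y values: none (0 points).
  x = 6: rhs = 4, matching y values: 2, 9 (2 points).
  x = 7: rhs = 3, matching y values: 5, 6 (2 points).
  x = 8: rhs = 0, matching y values: 0 (1 points).
  x = 9: rhs = 1, matching y values: 1, 10 (2 points).
  x = 10: rhs = 1, matching y values: 1, 10 (2 points).
Total affine count: 15.
Full point count |E(F_11)| = 15 + 1 = 16.
Hasse bound: |16 − (11+1)| = |4| = 4 ≤ 2√11 ≈ 6.6332 ✓.
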